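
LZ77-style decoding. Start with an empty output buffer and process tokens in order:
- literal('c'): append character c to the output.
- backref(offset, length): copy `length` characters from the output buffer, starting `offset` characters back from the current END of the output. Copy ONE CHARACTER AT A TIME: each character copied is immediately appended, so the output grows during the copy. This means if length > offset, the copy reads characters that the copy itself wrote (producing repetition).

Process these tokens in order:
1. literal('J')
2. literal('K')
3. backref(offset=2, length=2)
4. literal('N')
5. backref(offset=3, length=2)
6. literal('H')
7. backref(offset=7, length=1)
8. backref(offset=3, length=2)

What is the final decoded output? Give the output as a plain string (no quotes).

Answer: JKJKNJKHKKH

Derivation:
Token 1: literal('J'). Output: "J"
Token 2: literal('K'). Output: "JK"
Token 3: backref(off=2, len=2). Copied 'JK' from pos 0. Output: "JKJK"
Token 4: literal('N'). Output: "JKJKN"
Token 5: backref(off=3, len=2). Copied 'JK' from pos 2. Output: "JKJKNJK"
Token 6: literal('H'). Output: "JKJKNJKH"
Token 7: backref(off=7, len=1). Copied 'K' from pos 1. Output: "JKJKNJKHK"
Token 8: backref(off=3, len=2). Copied 'KH' from pos 6. Output: "JKJKNJKHKKH"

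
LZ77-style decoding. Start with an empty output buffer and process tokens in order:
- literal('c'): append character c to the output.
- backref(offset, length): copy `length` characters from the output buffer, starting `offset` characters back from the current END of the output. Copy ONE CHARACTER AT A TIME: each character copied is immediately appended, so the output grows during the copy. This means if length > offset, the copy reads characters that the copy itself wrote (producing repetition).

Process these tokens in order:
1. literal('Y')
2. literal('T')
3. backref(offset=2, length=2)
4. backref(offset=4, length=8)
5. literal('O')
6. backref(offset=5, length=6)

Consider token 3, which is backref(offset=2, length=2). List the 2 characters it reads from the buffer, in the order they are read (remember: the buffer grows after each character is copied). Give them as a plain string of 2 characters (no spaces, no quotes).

Token 1: literal('Y'). Output: "Y"
Token 2: literal('T'). Output: "YT"
Token 3: backref(off=2, len=2). Buffer before: "YT" (len 2)
  byte 1: read out[0]='Y', append. Buffer now: "YTY"
  byte 2: read out[1]='T', append. Buffer now: "YTYT"

Answer: YT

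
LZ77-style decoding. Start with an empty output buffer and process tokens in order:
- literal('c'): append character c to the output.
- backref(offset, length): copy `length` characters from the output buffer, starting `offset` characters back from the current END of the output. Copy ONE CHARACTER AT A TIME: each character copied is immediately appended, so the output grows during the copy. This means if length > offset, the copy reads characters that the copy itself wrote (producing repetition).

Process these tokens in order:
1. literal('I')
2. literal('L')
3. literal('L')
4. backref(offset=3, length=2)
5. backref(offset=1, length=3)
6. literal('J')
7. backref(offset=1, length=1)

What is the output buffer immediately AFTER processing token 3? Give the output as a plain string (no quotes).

Token 1: literal('I'). Output: "I"
Token 2: literal('L'). Output: "IL"
Token 3: literal('L'). Output: "ILL"

Answer: ILL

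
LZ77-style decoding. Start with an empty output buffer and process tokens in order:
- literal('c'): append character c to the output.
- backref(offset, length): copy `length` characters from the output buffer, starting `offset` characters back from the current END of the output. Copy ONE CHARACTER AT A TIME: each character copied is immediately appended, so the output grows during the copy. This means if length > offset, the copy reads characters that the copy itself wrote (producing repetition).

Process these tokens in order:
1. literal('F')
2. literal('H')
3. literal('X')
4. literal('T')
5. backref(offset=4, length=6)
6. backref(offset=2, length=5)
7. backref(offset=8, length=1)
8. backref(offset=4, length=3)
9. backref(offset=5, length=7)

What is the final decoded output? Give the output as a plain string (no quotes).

Token 1: literal('F'). Output: "F"
Token 2: literal('H'). Output: "FH"
Token 3: literal('X'). Output: "FHX"
Token 4: literal('T'). Output: "FHXT"
Token 5: backref(off=4, len=6) (overlapping!). Copied 'FHXTFH' from pos 0. Output: "FHXTFHXTFH"
Token 6: backref(off=2, len=5) (overlapping!). Copied 'FHFHF' from pos 8. Output: "FHXTFHXTFHFHFHF"
Token 7: backref(off=8, len=1). Copied 'T' from pos 7. Output: "FHXTFHXTFHFHFHFT"
Token 8: backref(off=4, len=3). Copied 'FHF' from pos 12. Output: "FHXTFHXTFHFHFHFTFHF"
Token 9: backref(off=5, len=7) (overlapping!). Copied 'FTFHFFT' from pos 14. Output: "FHXTFHXTFHFHFHFTFHFFTFHFFT"

Answer: FHXTFHXTFHFHFHFTFHFFTFHFFT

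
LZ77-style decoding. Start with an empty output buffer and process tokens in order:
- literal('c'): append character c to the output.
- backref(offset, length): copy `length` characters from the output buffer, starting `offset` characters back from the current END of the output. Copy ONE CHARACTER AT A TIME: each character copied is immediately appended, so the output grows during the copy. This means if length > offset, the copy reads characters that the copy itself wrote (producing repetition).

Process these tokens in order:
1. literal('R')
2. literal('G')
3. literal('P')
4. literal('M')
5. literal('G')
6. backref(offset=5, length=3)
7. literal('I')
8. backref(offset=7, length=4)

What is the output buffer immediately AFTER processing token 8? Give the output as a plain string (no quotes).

Token 1: literal('R'). Output: "R"
Token 2: literal('G'). Output: "RG"
Token 3: literal('P'). Output: "RGP"
Token 4: literal('M'). Output: "RGPM"
Token 5: literal('G'). Output: "RGPMG"
Token 6: backref(off=5, len=3). Copied 'RGP' from pos 0. Output: "RGPMGRGP"
Token 7: literal('I'). Output: "RGPMGRGPI"
Token 8: backref(off=7, len=4). Copied 'PMGR' from pos 2. Output: "RGPMGRGPIPMGR"

Answer: RGPMGRGPIPMGR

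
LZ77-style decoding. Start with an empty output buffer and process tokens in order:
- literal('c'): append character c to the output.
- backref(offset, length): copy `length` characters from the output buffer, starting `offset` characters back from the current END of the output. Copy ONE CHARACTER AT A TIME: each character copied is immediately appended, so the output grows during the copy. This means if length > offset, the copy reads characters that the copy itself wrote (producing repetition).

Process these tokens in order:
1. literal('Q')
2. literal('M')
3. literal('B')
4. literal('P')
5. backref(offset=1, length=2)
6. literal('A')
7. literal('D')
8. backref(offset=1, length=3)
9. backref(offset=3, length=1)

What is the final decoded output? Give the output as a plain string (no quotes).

Token 1: literal('Q'). Output: "Q"
Token 2: literal('M'). Output: "QM"
Token 3: literal('B'). Output: "QMB"
Token 4: literal('P'). Output: "QMBP"
Token 5: backref(off=1, len=2) (overlapping!). Copied 'PP' from pos 3. Output: "QMBPPP"
Token 6: literal('A'). Output: "QMBPPPA"
Token 7: literal('D'). Output: "QMBPPPAD"
Token 8: backref(off=1, len=3) (overlapping!). Copied 'DDD' from pos 7. Output: "QMBPPPADDDD"
Token 9: backref(off=3, len=1). Copied 'D' from pos 8. Output: "QMBPPPADDDDD"

Answer: QMBPPPADDDDD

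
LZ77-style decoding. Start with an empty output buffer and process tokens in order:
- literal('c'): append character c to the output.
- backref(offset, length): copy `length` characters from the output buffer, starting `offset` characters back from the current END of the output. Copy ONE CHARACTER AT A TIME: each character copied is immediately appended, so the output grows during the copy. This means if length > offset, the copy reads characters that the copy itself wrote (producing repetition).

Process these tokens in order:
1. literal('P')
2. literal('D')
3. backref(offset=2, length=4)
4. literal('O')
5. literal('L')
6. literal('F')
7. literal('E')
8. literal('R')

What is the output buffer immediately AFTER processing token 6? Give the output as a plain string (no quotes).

Token 1: literal('P'). Output: "P"
Token 2: literal('D'). Output: "PD"
Token 3: backref(off=2, len=4) (overlapping!). Copied 'PDPD' from pos 0. Output: "PDPDPD"
Token 4: literal('O'). Output: "PDPDPDO"
Token 5: literal('L'). Output: "PDPDPDOL"
Token 6: literal('F'). Output: "PDPDPDOLF"

Answer: PDPDPDOLF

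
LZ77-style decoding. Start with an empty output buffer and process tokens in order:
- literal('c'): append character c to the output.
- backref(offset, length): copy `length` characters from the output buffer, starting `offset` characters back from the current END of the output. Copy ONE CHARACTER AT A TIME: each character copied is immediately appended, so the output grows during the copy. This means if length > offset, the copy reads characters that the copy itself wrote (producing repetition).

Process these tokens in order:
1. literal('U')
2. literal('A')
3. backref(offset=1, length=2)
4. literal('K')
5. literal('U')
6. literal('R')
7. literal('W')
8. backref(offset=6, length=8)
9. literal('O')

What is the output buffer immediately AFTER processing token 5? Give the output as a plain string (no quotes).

Token 1: literal('U'). Output: "U"
Token 2: literal('A'). Output: "UA"
Token 3: backref(off=1, len=2) (overlapping!). Copied 'AA' from pos 1. Output: "UAAA"
Token 4: literal('K'). Output: "UAAAK"
Token 5: literal('U'). Output: "UAAAKU"

Answer: UAAAKU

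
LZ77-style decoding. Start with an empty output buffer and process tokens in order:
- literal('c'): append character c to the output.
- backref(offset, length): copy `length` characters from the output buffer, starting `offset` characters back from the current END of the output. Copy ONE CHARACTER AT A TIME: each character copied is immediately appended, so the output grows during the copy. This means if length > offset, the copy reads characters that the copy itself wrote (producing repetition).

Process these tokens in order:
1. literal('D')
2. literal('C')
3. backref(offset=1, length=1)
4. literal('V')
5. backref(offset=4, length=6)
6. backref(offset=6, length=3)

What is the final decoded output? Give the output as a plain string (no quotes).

Token 1: literal('D'). Output: "D"
Token 2: literal('C'). Output: "DC"
Token 3: backref(off=1, len=1). Copied 'C' from pos 1. Output: "DCC"
Token 4: literal('V'). Output: "DCCV"
Token 5: backref(off=4, len=6) (overlapping!). Copied 'DCCVDC' from pos 0. Output: "DCCVDCCVDC"
Token 6: backref(off=6, len=3). Copied 'DCC' from pos 4. Output: "DCCVDCCVDCDCC"

Answer: DCCVDCCVDCDCC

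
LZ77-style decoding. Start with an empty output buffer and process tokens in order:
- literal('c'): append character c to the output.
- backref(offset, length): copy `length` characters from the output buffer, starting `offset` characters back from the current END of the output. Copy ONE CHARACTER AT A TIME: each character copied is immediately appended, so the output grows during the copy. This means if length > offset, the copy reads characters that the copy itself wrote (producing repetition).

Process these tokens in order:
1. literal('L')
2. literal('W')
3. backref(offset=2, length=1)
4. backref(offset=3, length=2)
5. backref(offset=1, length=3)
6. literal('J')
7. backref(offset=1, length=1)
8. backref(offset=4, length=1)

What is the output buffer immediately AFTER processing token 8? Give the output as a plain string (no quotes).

Answer: LWLLWWWWJJW

Derivation:
Token 1: literal('L'). Output: "L"
Token 2: literal('W'). Output: "LW"
Token 3: backref(off=2, len=1). Copied 'L' from pos 0. Output: "LWL"
Token 4: backref(off=3, len=2). Copied 'LW' from pos 0. Output: "LWLLW"
Token 5: backref(off=1, len=3) (overlapping!). Copied 'WWW' from pos 4. Output: "LWLLWWWW"
Token 6: literal('J'). Output: "LWLLWWWWJ"
Token 7: backref(off=1, len=1). Copied 'J' from pos 8. Output: "LWLLWWWWJJ"
Token 8: backref(off=4, len=1). Copied 'W' from pos 6. Output: "LWLLWWWWJJW"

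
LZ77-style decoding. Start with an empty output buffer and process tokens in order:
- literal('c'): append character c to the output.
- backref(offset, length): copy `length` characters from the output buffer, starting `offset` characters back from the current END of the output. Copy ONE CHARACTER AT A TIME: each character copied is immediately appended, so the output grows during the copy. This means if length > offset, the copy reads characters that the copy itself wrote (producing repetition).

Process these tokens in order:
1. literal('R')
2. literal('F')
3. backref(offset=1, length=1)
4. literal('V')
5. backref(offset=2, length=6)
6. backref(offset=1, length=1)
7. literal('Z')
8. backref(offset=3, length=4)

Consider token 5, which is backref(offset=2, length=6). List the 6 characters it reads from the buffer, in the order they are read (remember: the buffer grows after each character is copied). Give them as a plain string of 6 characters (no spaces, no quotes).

Token 1: literal('R'). Output: "R"
Token 2: literal('F'). Output: "RF"
Token 3: backref(off=1, len=1). Copied 'F' from pos 1. Output: "RFF"
Token 4: literal('V'). Output: "RFFV"
Token 5: backref(off=2, len=6). Buffer before: "RFFV" (len 4)
  byte 1: read out[2]='F', append. Buffer now: "RFFVF"
  byte 2: read out[3]='V', append. Buffer now: "RFFVFV"
  byte 3: read out[4]='F', append. Buffer now: "RFFVFVF"
  byte 4: read out[5]='V', append. Buffer now: "RFFVFVFV"
  byte 5: read out[6]='F', append. Buffer now: "RFFVFVFVF"
  byte 6: read out[7]='V', append. Buffer now: "RFFVFVFVFV"

Answer: FVFVFV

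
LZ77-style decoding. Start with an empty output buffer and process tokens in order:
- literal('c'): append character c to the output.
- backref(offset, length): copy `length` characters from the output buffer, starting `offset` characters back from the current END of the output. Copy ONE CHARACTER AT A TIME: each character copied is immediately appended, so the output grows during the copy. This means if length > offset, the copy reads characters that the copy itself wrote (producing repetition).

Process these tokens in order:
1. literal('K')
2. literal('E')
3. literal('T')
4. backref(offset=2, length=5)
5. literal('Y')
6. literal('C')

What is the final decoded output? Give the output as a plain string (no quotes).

Answer: KETETETEYC

Derivation:
Token 1: literal('K'). Output: "K"
Token 2: literal('E'). Output: "KE"
Token 3: literal('T'). Output: "KET"
Token 4: backref(off=2, len=5) (overlapping!). Copied 'ETETE' from pos 1. Output: "KETETETE"
Token 5: literal('Y'). Output: "KETETETEY"
Token 6: literal('C'). Output: "KETETETEYC"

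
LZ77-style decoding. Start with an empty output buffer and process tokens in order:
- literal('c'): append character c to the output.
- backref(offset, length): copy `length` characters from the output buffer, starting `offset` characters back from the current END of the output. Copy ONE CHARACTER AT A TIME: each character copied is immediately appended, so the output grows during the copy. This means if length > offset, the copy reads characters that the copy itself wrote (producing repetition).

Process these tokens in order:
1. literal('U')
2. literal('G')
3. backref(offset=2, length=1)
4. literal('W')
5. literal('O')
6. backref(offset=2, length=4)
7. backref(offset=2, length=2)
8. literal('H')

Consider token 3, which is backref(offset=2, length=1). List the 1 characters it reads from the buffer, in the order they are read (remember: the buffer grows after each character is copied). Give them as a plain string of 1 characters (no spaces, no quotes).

Token 1: literal('U'). Output: "U"
Token 2: literal('G'). Output: "UG"
Token 3: backref(off=2, len=1). Buffer before: "UG" (len 2)
  byte 1: read out[0]='U', append. Buffer now: "UGU"

Answer: U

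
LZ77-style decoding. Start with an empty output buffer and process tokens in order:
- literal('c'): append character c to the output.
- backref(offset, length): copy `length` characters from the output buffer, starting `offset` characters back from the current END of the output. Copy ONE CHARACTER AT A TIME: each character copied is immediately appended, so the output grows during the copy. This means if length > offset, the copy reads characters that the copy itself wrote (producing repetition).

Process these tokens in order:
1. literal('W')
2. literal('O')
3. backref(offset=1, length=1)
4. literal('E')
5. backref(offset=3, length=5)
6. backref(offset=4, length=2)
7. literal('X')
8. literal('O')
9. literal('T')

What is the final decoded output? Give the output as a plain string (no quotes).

Token 1: literal('W'). Output: "W"
Token 2: literal('O'). Output: "WO"
Token 3: backref(off=1, len=1). Copied 'O' from pos 1. Output: "WOO"
Token 4: literal('E'). Output: "WOOE"
Token 5: backref(off=3, len=5) (overlapping!). Copied 'OOEOO' from pos 1. Output: "WOOEOOEOO"
Token 6: backref(off=4, len=2). Copied 'OE' from pos 5. Output: "WOOEOOEOOOE"
Token 7: literal('X'). Output: "WOOEOOEOOOEX"
Token 8: literal('O'). Output: "WOOEOOEOOOEXO"
Token 9: literal('T'). Output: "WOOEOOEOOOEXOT"

Answer: WOOEOOEOOOEXOT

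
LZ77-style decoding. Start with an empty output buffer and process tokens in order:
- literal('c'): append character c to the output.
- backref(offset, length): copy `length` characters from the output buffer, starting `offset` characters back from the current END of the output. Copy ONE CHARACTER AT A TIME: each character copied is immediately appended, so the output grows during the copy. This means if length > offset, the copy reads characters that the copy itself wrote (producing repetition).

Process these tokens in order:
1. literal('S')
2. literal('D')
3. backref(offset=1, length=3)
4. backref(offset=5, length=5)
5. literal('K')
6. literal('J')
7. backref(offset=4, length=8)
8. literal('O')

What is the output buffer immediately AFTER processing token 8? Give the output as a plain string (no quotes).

Answer: SDDDDSDDDDKJDDKJDDKJO

Derivation:
Token 1: literal('S'). Output: "S"
Token 2: literal('D'). Output: "SD"
Token 3: backref(off=1, len=3) (overlapping!). Copied 'DDD' from pos 1. Output: "SDDDD"
Token 4: backref(off=5, len=5). Copied 'SDDDD' from pos 0. Output: "SDDDDSDDDD"
Token 5: literal('K'). Output: "SDDDDSDDDDK"
Token 6: literal('J'). Output: "SDDDDSDDDDKJ"
Token 7: backref(off=4, len=8) (overlapping!). Copied 'DDKJDDKJ' from pos 8. Output: "SDDDDSDDDDKJDDKJDDKJ"
Token 8: literal('O'). Output: "SDDDDSDDDDKJDDKJDDKJO"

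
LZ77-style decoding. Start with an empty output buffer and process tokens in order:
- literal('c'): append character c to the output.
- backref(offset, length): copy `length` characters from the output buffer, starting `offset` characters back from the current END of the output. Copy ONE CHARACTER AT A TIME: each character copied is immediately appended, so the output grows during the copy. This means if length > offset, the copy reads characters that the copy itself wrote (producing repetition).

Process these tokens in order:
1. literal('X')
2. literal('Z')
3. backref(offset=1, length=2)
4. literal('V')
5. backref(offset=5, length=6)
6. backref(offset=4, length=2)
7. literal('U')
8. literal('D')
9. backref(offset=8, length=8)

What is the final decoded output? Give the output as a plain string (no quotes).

Answer: XZZZVXZZZVXZZUDZZVXZZUD

Derivation:
Token 1: literal('X'). Output: "X"
Token 2: literal('Z'). Output: "XZ"
Token 3: backref(off=1, len=2) (overlapping!). Copied 'ZZ' from pos 1. Output: "XZZZ"
Token 4: literal('V'). Output: "XZZZV"
Token 5: backref(off=5, len=6) (overlapping!). Copied 'XZZZVX' from pos 0. Output: "XZZZVXZZZVX"
Token 6: backref(off=4, len=2). Copied 'ZZ' from pos 7. Output: "XZZZVXZZZVXZZ"
Token 7: literal('U'). Output: "XZZZVXZZZVXZZU"
Token 8: literal('D'). Output: "XZZZVXZZZVXZZUD"
Token 9: backref(off=8, len=8). Copied 'ZZVXZZUD' from pos 7. Output: "XZZZVXZZZVXZZUDZZVXZZUD"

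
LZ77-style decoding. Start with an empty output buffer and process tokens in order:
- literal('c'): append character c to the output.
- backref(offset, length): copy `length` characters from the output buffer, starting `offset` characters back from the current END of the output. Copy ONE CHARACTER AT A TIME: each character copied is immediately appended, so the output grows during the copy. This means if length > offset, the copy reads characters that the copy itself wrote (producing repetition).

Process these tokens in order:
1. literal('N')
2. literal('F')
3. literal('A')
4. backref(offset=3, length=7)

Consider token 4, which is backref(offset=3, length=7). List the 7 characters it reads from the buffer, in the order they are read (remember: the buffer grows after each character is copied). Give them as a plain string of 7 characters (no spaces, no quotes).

Token 1: literal('N'). Output: "N"
Token 2: literal('F'). Output: "NF"
Token 3: literal('A'). Output: "NFA"
Token 4: backref(off=3, len=7). Buffer before: "NFA" (len 3)
  byte 1: read out[0]='N', append. Buffer now: "NFAN"
  byte 2: read out[1]='F', append. Buffer now: "NFANF"
  byte 3: read out[2]='A', append. Buffer now: "NFANFA"
  byte 4: read out[3]='N', append. Buffer now: "NFANFAN"
  byte 5: read out[4]='F', append. Buffer now: "NFANFANF"
  byte 6: read out[5]='A', append. Buffer now: "NFANFANFA"
  byte 7: read out[6]='N', append. Buffer now: "NFANFANFAN"

Answer: NFANFAN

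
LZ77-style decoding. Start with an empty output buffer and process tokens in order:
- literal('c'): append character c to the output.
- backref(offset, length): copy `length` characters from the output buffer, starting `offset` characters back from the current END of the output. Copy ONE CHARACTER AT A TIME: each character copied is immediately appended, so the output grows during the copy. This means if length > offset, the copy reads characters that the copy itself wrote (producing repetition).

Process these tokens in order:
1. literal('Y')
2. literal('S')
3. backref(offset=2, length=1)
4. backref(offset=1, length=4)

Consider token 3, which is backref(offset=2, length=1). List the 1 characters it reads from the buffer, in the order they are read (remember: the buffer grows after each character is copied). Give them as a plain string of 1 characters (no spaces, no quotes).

Answer: Y

Derivation:
Token 1: literal('Y'). Output: "Y"
Token 2: literal('S'). Output: "YS"
Token 3: backref(off=2, len=1). Buffer before: "YS" (len 2)
  byte 1: read out[0]='Y', append. Buffer now: "YSY"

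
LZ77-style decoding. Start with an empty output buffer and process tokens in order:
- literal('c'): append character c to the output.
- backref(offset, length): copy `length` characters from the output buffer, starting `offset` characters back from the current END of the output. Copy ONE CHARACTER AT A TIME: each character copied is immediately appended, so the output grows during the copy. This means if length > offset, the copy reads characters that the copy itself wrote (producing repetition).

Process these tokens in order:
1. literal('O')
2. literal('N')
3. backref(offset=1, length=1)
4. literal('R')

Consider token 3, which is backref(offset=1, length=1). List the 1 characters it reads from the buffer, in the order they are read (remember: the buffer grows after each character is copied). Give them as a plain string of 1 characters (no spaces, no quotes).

Token 1: literal('O'). Output: "O"
Token 2: literal('N'). Output: "ON"
Token 3: backref(off=1, len=1). Buffer before: "ON" (len 2)
  byte 1: read out[1]='N', append. Buffer now: "ONN"

Answer: N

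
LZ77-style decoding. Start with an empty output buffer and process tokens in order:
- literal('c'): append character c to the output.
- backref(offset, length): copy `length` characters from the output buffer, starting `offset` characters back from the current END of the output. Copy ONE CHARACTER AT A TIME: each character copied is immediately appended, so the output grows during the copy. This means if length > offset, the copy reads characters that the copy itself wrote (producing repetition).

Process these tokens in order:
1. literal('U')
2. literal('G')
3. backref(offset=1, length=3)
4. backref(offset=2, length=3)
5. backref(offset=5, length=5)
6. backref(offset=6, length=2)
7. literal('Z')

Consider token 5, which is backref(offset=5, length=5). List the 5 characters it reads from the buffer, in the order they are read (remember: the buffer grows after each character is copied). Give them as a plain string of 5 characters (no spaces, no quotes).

Answer: GGGGG

Derivation:
Token 1: literal('U'). Output: "U"
Token 2: literal('G'). Output: "UG"
Token 3: backref(off=1, len=3) (overlapping!). Copied 'GGG' from pos 1. Output: "UGGGG"
Token 4: backref(off=2, len=3) (overlapping!). Copied 'GGG' from pos 3. Output: "UGGGGGGG"
Token 5: backref(off=5, len=5). Buffer before: "UGGGGGGG" (len 8)
  byte 1: read out[3]='G', append. Buffer now: "UGGGGGGGG"
  byte 2: read out[4]='G', append. Buffer now: "UGGGGGGGGG"
  byte 3: read out[5]='G', append. Buffer now: "UGGGGGGGGGG"
  byte 4: read out[6]='G', append. Buffer now: "UGGGGGGGGGGG"
  byte 5: read out[7]='G', append. Buffer now: "UGGGGGGGGGGGG"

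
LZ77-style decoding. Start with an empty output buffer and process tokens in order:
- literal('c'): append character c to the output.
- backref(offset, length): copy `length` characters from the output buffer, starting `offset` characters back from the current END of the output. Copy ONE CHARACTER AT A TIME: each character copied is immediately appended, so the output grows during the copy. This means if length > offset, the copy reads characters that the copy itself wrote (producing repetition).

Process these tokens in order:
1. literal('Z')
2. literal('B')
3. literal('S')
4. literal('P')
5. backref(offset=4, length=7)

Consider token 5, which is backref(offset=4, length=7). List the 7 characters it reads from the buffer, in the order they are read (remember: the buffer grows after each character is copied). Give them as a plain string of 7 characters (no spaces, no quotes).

Answer: ZBSPZBS

Derivation:
Token 1: literal('Z'). Output: "Z"
Token 2: literal('B'). Output: "ZB"
Token 3: literal('S'). Output: "ZBS"
Token 4: literal('P'). Output: "ZBSP"
Token 5: backref(off=4, len=7). Buffer before: "ZBSP" (len 4)
  byte 1: read out[0]='Z', append. Buffer now: "ZBSPZ"
  byte 2: read out[1]='B', append. Buffer now: "ZBSPZB"
  byte 3: read out[2]='S', append. Buffer now: "ZBSPZBS"
  byte 4: read out[3]='P', append. Buffer now: "ZBSPZBSP"
  byte 5: read out[4]='Z', append. Buffer now: "ZBSPZBSPZ"
  byte 6: read out[5]='B', append. Buffer now: "ZBSPZBSPZB"
  byte 7: read out[6]='S', append. Buffer now: "ZBSPZBSPZBS"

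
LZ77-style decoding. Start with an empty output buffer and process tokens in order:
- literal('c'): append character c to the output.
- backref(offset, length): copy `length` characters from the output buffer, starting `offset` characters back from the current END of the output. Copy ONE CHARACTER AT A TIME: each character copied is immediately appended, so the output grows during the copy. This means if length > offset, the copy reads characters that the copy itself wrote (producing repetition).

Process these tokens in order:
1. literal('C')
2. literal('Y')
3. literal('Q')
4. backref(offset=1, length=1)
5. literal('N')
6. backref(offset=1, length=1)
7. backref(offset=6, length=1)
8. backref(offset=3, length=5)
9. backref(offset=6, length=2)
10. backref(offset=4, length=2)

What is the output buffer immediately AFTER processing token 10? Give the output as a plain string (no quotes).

Answer: CYQQNNCNNCNNCNNN

Derivation:
Token 1: literal('C'). Output: "C"
Token 2: literal('Y'). Output: "CY"
Token 3: literal('Q'). Output: "CYQ"
Token 4: backref(off=1, len=1). Copied 'Q' from pos 2. Output: "CYQQ"
Token 5: literal('N'). Output: "CYQQN"
Token 6: backref(off=1, len=1). Copied 'N' from pos 4. Output: "CYQQNN"
Token 7: backref(off=6, len=1). Copied 'C' from pos 0. Output: "CYQQNNC"
Token 8: backref(off=3, len=5) (overlapping!). Copied 'NNCNN' from pos 4. Output: "CYQQNNCNNCNN"
Token 9: backref(off=6, len=2). Copied 'CN' from pos 6. Output: "CYQQNNCNNCNNCN"
Token 10: backref(off=4, len=2). Copied 'NN' from pos 10. Output: "CYQQNNCNNCNNCNNN"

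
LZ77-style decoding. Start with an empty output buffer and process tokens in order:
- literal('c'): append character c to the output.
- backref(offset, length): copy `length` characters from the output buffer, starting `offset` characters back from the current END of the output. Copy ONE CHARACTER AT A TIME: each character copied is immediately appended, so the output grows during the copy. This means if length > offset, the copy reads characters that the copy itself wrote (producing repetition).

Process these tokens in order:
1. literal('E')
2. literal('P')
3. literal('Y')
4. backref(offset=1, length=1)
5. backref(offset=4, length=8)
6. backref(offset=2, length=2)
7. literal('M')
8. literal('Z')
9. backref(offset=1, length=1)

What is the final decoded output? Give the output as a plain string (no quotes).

Answer: EPYYEPYYEPYYYYMZZ

Derivation:
Token 1: literal('E'). Output: "E"
Token 2: literal('P'). Output: "EP"
Token 3: literal('Y'). Output: "EPY"
Token 4: backref(off=1, len=1). Copied 'Y' from pos 2. Output: "EPYY"
Token 5: backref(off=4, len=8) (overlapping!). Copied 'EPYYEPYY' from pos 0. Output: "EPYYEPYYEPYY"
Token 6: backref(off=2, len=2). Copied 'YY' from pos 10. Output: "EPYYEPYYEPYYYY"
Token 7: literal('M'). Output: "EPYYEPYYEPYYYYM"
Token 8: literal('Z'). Output: "EPYYEPYYEPYYYYMZ"
Token 9: backref(off=1, len=1). Copied 'Z' from pos 15. Output: "EPYYEPYYEPYYYYMZZ"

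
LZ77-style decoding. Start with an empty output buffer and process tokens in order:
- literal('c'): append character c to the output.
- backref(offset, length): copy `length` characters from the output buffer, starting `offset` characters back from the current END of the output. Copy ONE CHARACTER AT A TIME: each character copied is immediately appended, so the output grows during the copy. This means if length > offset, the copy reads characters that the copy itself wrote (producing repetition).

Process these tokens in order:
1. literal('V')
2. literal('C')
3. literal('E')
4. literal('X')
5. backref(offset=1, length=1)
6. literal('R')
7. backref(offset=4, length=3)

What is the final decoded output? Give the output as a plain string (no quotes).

Answer: VCEXXREXX

Derivation:
Token 1: literal('V'). Output: "V"
Token 2: literal('C'). Output: "VC"
Token 3: literal('E'). Output: "VCE"
Token 4: literal('X'). Output: "VCEX"
Token 5: backref(off=1, len=1). Copied 'X' from pos 3. Output: "VCEXX"
Token 6: literal('R'). Output: "VCEXXR"
Token 7: backref(off=4, len=3). Copied 'EXX' from pos 2. Output: "VCEXXREXX"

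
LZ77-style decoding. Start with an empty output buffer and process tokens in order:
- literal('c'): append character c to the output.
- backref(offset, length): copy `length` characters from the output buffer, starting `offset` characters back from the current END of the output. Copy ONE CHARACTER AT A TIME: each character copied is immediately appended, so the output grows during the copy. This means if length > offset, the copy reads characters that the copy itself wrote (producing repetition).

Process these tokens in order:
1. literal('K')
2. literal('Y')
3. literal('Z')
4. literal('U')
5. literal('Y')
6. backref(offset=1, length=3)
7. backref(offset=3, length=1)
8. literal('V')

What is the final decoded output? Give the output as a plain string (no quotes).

Token 1: literal('K'). Output: "K"
Token 2: literal('Y'). Output: "KY"
Token 3: literal('Z'). Output: "KYZ"
Token 4: literal('U'). Output: "KYZU"
Token 5: literal('Y'). Output: "KYZUY"
Token 6: backref(off=1, len=3) (overlapping!). Copied 'YYY' from pos 4. Output: "KYZUYYYY"
Token 7: backref(off=3, len=1). Copied 'Y' from pos 5. Output: "KYZUYYYYY"
Token 8: literal('V'). Output: "KYZUYYYYYV"

Answer: KYZUYYYYYV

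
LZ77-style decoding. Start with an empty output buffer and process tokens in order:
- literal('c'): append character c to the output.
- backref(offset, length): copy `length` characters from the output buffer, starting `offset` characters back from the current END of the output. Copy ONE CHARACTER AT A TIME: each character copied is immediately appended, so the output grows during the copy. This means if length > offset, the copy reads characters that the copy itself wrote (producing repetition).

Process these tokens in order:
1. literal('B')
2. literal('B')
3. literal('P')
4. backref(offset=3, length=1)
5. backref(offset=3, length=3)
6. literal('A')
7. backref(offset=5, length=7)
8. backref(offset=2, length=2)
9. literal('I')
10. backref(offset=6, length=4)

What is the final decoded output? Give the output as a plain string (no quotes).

Answer: BBPBBPBABBPBABBBBIABBB

Derivation:
Token 1: literal('B'). Output: "B"
Token 2: literal('B'). Output: "BB"
Token 3: literal('P'). Output: "BBP"
Token 4: backref(off=3, len=1). Copied 'B' from pos 0. Output: "BBPB"
Token 5: backref(off=3, len=3). Copied 'BPB' from pos 1. Output: "BBPBBPB"
Token 6: literal('A'). Output: "BBPBBPBA"
Token 7: backref(off=5, len=7) (overlapping!). Copied 'BBPBABB' from pos 3. Output: "BBPBBPBABBPBABB"
Token 8: backref(off=2, len=2). Copied 'BB' from pos 13. Output: "BBPBBPBABBPBABBBB"
Token 9: literal('I'). Output: "BBPBBPBABBPBABBBBI"
Token 10: backref(off=6, len=4). Copied 'ABBB' from pos 12. Output: "BBPBBPBABBPBABBBBIABBB"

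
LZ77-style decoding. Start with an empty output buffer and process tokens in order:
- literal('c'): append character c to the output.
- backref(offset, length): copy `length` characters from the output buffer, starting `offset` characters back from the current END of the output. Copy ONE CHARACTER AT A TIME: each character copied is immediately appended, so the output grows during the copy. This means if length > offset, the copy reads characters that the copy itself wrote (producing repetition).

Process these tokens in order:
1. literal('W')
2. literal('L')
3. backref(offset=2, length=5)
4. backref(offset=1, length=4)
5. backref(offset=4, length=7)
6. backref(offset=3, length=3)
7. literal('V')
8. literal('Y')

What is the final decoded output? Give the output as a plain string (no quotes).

Answer: WLWLWLWWWWWWWWWWWWWWWVY

Derivation:
Token 1: literal('W'). Output: "W"
Token 2: literal('L'). Output: "WL"
Token 3: backref(off=2, len=5) (overlapping!). Copied 'WLWLW' from pos 0. Output: "WLWLWLW"
Token 4: backref(off=1, len=4) (overlapping!). Copied 'WWWW' from pos 6. Output: "WLWLWLWWWWW"
Token 5: backref(off=4, len=7) (overlapping!). Copied 'WWWWWWW' from pos 7. Output: "WLWLWLWWWWWWWWWWWW"
Token 6: backref(off=3, len=3). Copied 'WWW' from pos 15. Output: "WLWLWLWWWWWWWWWWWWWWW"
Token 7: literal('V'). Output: "WLWLWLWWWWWWWWWWWWWWWV"
Token 8: literal('Y'). Output: "WLWLWLWWWWWWWWWWWWWWWVY"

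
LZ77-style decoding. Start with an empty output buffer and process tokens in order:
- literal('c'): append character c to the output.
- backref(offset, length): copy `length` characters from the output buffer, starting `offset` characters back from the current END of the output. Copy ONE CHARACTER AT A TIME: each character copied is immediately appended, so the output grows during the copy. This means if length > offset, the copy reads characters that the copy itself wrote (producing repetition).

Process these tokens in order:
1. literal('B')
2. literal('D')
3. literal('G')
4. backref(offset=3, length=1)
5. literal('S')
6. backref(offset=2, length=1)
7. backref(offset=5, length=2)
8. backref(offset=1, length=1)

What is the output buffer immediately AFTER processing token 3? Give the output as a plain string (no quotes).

Token 1: literal('B'). Output: "B"
Token 2: literal('D'). Output: "BD"
Token 3: literal('G'). Output: "BDG"

Answer: BDG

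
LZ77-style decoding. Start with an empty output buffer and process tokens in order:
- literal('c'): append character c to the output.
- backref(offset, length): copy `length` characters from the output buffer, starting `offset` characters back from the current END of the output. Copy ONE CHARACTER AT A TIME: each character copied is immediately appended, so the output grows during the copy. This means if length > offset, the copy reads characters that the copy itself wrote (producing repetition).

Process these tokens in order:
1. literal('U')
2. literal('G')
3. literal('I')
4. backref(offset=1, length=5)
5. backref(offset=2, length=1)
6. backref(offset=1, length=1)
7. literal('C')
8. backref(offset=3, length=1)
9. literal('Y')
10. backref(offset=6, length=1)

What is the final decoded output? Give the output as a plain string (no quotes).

Answer: UGIIIIIIIICIYI

Derivation:
Token 1: literal('U'). Output: "U"
Token 2: literal('G'). Output: "UG"
Token 3: literal('I'). Output: "UGI"
Token 4: backref(off=1, len=5) (overlapping!). Copied 'IIIII' from pos 2. Output: "UGIIIIII"
Token 5: backref(off=2, len=1). Copied 'I' from pos 6. Output: "UGIIIIIII"
Token 6: backref(off=1, len=1). Copied 'I' from pos 8. Output: "UGIIIIIIII"
Token 7: literal('C'). Output: "UGIIIIIIIIC"
Token 8: backref(off=3, len=1). Copied 'I' from pos 8. Output: "UGIIIIIIIICI"
Token 9: literal('Y'). Output: "UGIIIIIIIICIY"
Token 10: backref(off=6, len=1). Copied 'I' from pos 7. Output: "UGIIIIIIIICIYI"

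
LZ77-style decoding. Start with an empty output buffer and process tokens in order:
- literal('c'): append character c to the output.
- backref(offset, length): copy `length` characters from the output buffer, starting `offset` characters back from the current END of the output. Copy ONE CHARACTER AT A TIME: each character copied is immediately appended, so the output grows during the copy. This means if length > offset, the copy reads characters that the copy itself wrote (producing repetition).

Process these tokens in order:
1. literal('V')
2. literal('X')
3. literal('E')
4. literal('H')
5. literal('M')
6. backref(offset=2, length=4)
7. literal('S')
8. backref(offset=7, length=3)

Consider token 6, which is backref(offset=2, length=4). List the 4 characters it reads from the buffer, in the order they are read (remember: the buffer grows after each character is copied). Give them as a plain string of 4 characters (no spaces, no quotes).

Token 1: literal('V'). Output: "V"
Token 2: literal('X'). Output: "VX"
Token 3: literal('E'). Output: "VXE"
Token 4: literal('H'). Output: "VXEH"
Token 5: literal('M'). Output: "VXEHM"
Token 6: backref(off=2, len=4). Buffer before: "VXEHM" (len 5)
  byte 1: read out[3]='H', append. Buffer now: "VXEHMH"
  byte 2: read out[4]='M', append. Buffer now: "VXEHMHM"
  byte 3: read out[5]='H', append. Buffer now: "VXEHMHMH"
  byte 4: read out[6]='M', append. Buffer now: "VXEHMHMHM"

Answer: HMHM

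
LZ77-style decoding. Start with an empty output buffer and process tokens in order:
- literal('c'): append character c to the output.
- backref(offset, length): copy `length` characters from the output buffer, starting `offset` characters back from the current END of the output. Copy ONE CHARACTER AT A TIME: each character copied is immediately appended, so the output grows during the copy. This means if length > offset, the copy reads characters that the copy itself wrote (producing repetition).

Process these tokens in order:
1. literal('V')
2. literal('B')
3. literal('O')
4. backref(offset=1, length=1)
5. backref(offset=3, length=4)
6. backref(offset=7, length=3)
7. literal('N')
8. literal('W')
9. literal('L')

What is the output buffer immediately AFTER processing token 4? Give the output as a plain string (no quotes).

Token 1: literal('V'). Output: "V"
Token 2: literal('B'). Output: "VB"
Token 3: literal('O'). Output: "VBO"
Token 4: backref(off=1, len=1). Copied 'O' from pos 2. Output: "VBOO"

Answer: VBOO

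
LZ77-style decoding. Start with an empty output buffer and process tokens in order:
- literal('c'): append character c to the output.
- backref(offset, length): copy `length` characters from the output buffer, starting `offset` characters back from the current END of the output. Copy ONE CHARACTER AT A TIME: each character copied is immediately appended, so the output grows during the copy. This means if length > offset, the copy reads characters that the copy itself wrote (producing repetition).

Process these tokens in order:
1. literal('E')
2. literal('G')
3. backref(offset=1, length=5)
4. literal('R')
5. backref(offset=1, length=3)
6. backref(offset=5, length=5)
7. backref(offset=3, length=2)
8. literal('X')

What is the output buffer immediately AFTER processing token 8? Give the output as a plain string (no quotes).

Token 1: literal('E'). Output: "E"
Token 2: literal('G'). Output: "EG"
Token 3: backref(off=1, len=5) (overlapping!). Copied 'GGGGG' from pos 1. Output: "EGGGGGG"
Token 4: literal('R'). Output: "EGGGGGGR"
Token 5: backref(off=1, len=3) (overlapping!). Copied 'RRR' from pos 7. Output: "EGGGGGGRRRR"
Token 6: backref(off=5, len=5). Copied 'GRRRR' from pos 6. Output: "EGGGGGGRRRRGRRRR"
Token 7: backref(off=3, len=2). Copied 'RR' from pos 13. Output: "EGGGGGGRRRRGRRRRRR"
Token 8: literal('X'). Output: "EGGGGGGRRRRGRRRRRRX"

Answer: EGGGGGGRRRRGRRRRRRX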